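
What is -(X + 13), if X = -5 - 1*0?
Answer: -8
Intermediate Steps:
X = -5 (X = -5 + 0 = -5)
-(X + 13) = -(-5 + 13) = -1*8 = -8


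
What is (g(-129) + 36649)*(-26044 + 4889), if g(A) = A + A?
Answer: -769851605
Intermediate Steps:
g(A) = 2*A
(g(-129) + 36649)*(-26044 + 4889) = (2*(-129) + 36649)*(-26044 + 4889) = (-258 + 36649)*(-21155) = 36391*(-21155) = -769851605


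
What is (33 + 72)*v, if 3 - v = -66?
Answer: 7245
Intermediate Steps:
v = 69 (v = 3 - 1*(-66) = 3 + 66 = 69)
(33 + 72)*v = (33 + 72)*69 = 105*69 = 7245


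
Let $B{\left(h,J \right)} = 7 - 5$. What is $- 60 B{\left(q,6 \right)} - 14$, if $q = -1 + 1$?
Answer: $-134$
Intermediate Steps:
$q = 0$
$B{\left(h,J \right)} = 2$
$- 60 B{\left(q,6 \right)} - 14 = \left(-60\right) 2 - 14 = -120 - 14 = -134$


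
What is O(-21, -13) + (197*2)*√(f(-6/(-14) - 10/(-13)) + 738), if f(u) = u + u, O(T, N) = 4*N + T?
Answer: -73 + 1576*√383201/91 ≈ 10648.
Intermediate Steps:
O(T, N) = T + 4*N
f(u) = 2*u
O(-21, -13) + (197*2)*√(f(-6/(-14) - 10/(-13)) + 738) = (-21 + 4*(-13)) + (197*2)*√(2*(-6/(-14) - 10/(-13)) + 738) = (-21 - 52) + 394*√(2*(-6*(-1/14) - 10*(-1/13)) + 738) = -73 + 394*√(2*(3/7 + 10/13) + 738) = -73 + 394*√(2*(109/91) + 738) = -73 + 394*√(218/91 + 738) = -73 + 394*√(67376/91) = -73 + 394*(4*√383201/91) = -73 + 1576*√383201/91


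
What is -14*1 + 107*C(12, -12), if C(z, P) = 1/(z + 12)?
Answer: -229/24 ≈ -9.5417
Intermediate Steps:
C(z, P) = 1/(12 + z)
-14*1 + 107*C(12, -12) = -14*1 + 107/(12 + 12) = -14 + 107/24 = -229/24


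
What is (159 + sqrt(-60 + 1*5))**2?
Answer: (159 + I*sqrt(55))**2 ≈ 25226.0 + 2358.4*I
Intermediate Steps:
(159 + sqrt(-60 + 1*5))**2 = (159 + sqrt(-60 + 5))**2 = (159 + sqrt(-55))**2 = (159 + I*sqrt(55))**2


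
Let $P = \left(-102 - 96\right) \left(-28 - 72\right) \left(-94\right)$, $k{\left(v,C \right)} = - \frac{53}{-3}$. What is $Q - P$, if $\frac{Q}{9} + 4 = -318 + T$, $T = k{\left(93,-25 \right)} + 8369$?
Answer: $1933782$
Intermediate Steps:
$k{\left(v,C \right)} = \frac{53}{3}$ ($k{\left(v,C \right)} = \left(-53\right) \left(- \frac{1}{3}\right) = \frac{53}{3}$)
$T = \frac{25160}{3}$ ($T = \frac{53}{3} + 8369 = \frac{25160}{3} \approx 8386.7$)
$Q = 72582$ ($Q = -36 + 9 \left(-318 + \frac{25160}{3}\right) = -36 + 9 \cdot \frac{24206}{3} = -36 + 72618 = 72582$)
$P = -1861200$ ($P = \left(-198\right) \left(-100\right) \left(-94\right) = 19800 \left(-94\right) = -1861200$)
$Q - P = 72582 - -1861200 = 72582 + 1861200 = 1933782$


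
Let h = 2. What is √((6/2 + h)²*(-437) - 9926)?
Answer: I*√20851 ≈ 144.4*I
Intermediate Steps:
√((6/2 + h)²*(-437) - 9926) = √((6/2 + 2)²*(-437) - 9926) = √((6*(½) + 2)²*(-437) - 9926) = √((3 + 2)²*(-437) - 9926) = √(5²*(-437) - 9926) = √(25*(-437) - 9926) = √(-10925 - 9926) = √(-20851) = I*√20851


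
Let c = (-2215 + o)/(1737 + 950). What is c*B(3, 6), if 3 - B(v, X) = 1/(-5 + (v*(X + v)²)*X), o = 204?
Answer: -8763938/3904211 ≈ -2.2447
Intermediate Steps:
B(v, X) = 3 - 1/(-5 + X*v*(X + v)²) (B(v, X) = 3 - 1/(-5 + (v*(X + v)²)*X) = 3 - 1/(-5 + X*v*(X + v)²))
c = -2011/2687 (c = (-2215 + 204)/(1737 + 950) = -2011/2687 ≈ -0.74842)
c*B(3, 6) = -2011*(-16 + 3*6*3*(6 + 3)²)/(2687*(-5 + 6*3*(6 + 3)²)) = -2011*(-16 + 3*6*3*9²)/(2687*(-5 + 6*3*9²)) = -2011*(-16 + 3*6*3*81)/(2687*(-5 + 6*3*81)) = -2011*(-16 + 4374)/(2687*(-5 + 1458)) = -2011*4358/(2687*1453) = -2011*4358/3904211 = -2011/2687*4358/1453 = -8763938/3904211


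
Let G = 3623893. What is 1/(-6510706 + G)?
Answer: -1/2886813 ≈ -3.4640e-7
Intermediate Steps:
1/(-6510706 + G) = 1/(-6510706 + 3623893) = 1/(-2886813) = -1/2886813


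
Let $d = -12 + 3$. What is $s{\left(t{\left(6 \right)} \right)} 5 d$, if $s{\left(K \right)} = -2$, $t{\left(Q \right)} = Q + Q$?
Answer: $90$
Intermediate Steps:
$t{\left(Q \right)} = 2 Q$
$d = -9$
$s{\left(t{\left(6 \right)} \right)} 5 d = \left(-2\right) 5 \left(-9\right) = \left(-10\right) \left(-9\right) = 90$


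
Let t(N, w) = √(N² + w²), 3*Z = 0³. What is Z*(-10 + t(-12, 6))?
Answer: 0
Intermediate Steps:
Z = 0 (Z = (⅓)*0³ = (⅓)*0 = 0)
Z*(-10 + t(-12, 6)) = 0*(-10 + √((-12)² + 6²)) = 0*(-10 + √(144 + 36)) = 0*(-10 + √180) = 0*(-10 + 6*√5) = 0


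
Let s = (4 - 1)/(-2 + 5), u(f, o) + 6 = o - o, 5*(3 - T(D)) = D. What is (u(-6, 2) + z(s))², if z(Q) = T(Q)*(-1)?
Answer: 1936/25 ≈ 77.440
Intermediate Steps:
T(D) = 3 - D/5
u(f, o) = -6 (u(f, o) = -6 + (o - o) = -6 + 0 = -6)
s = 1 (s = 3/3 = 3*(⅓) = 1)
z(Q) = -3 + Q/5 (z(Q) = (3 - Q/5)*(-1) = -3 + Q/5)
(u(-6, 2) + z(s))² = (-6 + (-3 + (⅕)*1))² = (-6 + (-3 + ⅕))² = (-6 - 14/5)² = (-44/5)² = 1936/25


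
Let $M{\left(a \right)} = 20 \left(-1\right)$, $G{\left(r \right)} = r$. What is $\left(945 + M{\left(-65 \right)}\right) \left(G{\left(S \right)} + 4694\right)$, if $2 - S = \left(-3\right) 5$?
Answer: $4357675$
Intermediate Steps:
$S = 17$ ($S = 2 - \left(-3\right) 5 = 2 - -15 = 2 + 15 = 17$)
$M{\left(a \right)} = -20$
$\left(945 + M{\left(-65 \right)}\right) \left(G{\left(S \right)} + 4694\right) = \left(945 - 20\right) \left(17 + 4694\right) = 925 \cdot 4711 = 4357675$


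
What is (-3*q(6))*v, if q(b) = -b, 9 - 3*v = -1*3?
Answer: 72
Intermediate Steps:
v = 4 (v = 3 - (-1)*3/3 = 3 - ⅓*(-3) = 3 + 1 = 4)
(-3*q(6))*v = -(-3)*6*4 = -3*(-6)*4 = 18*4 = 72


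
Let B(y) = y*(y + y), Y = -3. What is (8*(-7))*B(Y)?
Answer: -1008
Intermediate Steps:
B(y) = 2*y² (B(y) = y*(2*y) = 2*y²)
(8*(-7))*B(Y) = (8*(-7))*(2*(-3)²) = -112*9 = -56*18 = -1008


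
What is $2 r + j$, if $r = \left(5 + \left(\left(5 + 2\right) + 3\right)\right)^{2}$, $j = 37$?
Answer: $487$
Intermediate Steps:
$r = 225$ ($r = \left(5 + \left(7 + 3\right)\right)^{2} = \left(5 + 10\right)^{2} = 15^{2} = 225$)
$2 r + j = 2 \cdot 225 + 37 = 450 + 37 = 487$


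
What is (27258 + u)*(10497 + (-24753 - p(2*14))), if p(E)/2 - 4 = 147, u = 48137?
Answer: -1097600410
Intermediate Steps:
p(E) = 302 (p(E) = 8 + 2*147 = 8 + 294 = 302)
(27258 + u)*(10497 + (-24753 - p(2*14))) = (27258 + 48137)*(10497 + (-24753 - 1*302)) = 75395*(10497 + (-24753 - 302)) = 75395*(10497 - 25055) = 75395*(-14558) = -1097600410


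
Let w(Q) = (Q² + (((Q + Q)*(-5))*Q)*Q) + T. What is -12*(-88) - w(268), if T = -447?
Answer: 192417999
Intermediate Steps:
w(Q) = -447 + Q² - 10*Q³ (w(Q) = (Q² + (((Q + Q)*(-5))*Q)*Q) - 447 = (Q² + (((2*Q)*(-5))*Q)*Q) - 447 = (Q² + ((-10*Q)*Q)*Q) - 447 = (Q² + (-10*Q²)*Q) - 447 = (Q² - 10*Q³) - 447 = -447 + Q² - 10*Q³)
-12*(-88) - w(268) = -12*(-88) - (-447 + 268² - 10*268³) = 1056 - (-447 + 71824 - 10*19248832) = 1056 - (-447 + 71824 - 192488320) = 1056 - 1*(-192416943) = 1056 + 192416943 = 192417999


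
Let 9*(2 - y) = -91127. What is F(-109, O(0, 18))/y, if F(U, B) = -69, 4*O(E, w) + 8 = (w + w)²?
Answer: -621/91145 ≈ -0.0068133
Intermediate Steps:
O(E, w) = -2 + w² (O(E, w) = -2 + (w + w)²/4 = -2 + (2*w)²/4 = -2 + (4*w²)/4 = -2 + w²)
y = 91145/9 (y = 2 - ⅑*(-91127) = 2 + 91127/9 = 91145/9 ≈ 10127.)
F(-109, O(0, 18))/y = -69/91145/9 = -69*9/91145 = -621/91145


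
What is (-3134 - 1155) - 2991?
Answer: -7280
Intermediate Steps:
(-3134 - 1155) - 2991 = -4289 - 2991 = -7280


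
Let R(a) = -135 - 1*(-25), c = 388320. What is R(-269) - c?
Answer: -388430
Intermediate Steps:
R(a) = -110 (R(a) = -135 + 25 = -110)
R(-269) - c = -110 - 1*388320 = -110 - 388320 = -388430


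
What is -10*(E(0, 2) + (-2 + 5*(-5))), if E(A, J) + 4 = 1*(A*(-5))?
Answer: 310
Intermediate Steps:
E(A, J) = -4 - 5*A (E(A, J) = -4 + 1*(A*(-5)) = -4 + 1*(-5*A) = -4 - 5*A)
-10*(E(0, 2) + (-2 + 5*(-5))) = -10*((-4 - 5*0) + (-2 + 5*(-5))) = -10*((-4 + 0) + (-2 - 25)) = -10*(-4 - 27) = -10*(-31) = 310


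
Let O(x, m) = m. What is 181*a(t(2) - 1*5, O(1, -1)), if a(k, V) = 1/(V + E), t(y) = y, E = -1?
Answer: -181/2 ≈ -90.500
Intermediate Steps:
a(k, V) = 1/(-1 + V) (a(k, V) = 1/(V - 1) = 1/(-1 + V))
181*a(t(2) - 1*5, O(1, -1)) = 181/(-1 - 1) = 181/(-2) = 181*(-½) = -181/2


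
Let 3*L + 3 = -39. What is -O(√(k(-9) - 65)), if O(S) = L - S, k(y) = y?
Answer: 14 + I*√74 ≈ 14.0 + 8.6023*I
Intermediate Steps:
L = -14 (L = -1 + (⅓)*(-39) = -1 - 13 = -14)
O(S) = -14 - S
-O(√(k(-9) - 65)) = -(-14 - √(-9 - 65)) = -(-14 - √(-74)) = -(-14 - I*√74) = 14 + I*√74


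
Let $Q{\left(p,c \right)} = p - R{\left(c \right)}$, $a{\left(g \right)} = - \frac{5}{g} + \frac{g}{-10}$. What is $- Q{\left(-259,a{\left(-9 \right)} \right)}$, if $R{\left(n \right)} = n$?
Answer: $\frac{23441}{90} \approx 260.46$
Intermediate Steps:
$a{\left(g \right)} = - \frac{5}{g} - \frac{g}{10}$ ($a{\left(g \right)} = - \frac{5}{g} + g \left(- \frac{1}{10}\right) = - \frac{5}{g} - \frac{g}{10}$)
$Q{\left(p,c \right)} = p - c$
$- Q{\left(-259,a{\left(-9 \right)} \right)} = - (-259 - \left(- \frac{5}{-9} - - \frac{9}{10}\right)) = - (-259 - \left(\left(-5\right) \left(- \frac{1}{9}\right) + \frac{9}{10}\right)) = - (-259 - \left(\frac{5}{9} + \frac{9}{10}\right)) = - (-259 - \frac{131}{90}) = \left(-1\right) \left(- \frac{23441}{90}\right) = \frac{23441}{90}$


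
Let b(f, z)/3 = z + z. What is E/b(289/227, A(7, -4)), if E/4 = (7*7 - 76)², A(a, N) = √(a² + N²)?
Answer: 486*√65/65 ≈ 60.281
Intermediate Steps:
A(a, N) = √(N² + a²)
E = 2916 (E = 4*(7*7 - 76)² = 4*(49 - 76)² = 4*(-27)² = 4*729 = 2916)
b(f, z) = 6*z (b(f, z) = 3*(z + z) = 3*(2*z) = 6*z)
E/b(289/227, A(7, -4)) = 2916/((6*√((-4)² + 7²))) = 2916/((6*√(16 + 49))) = 2916/((6*√65)) = 2916*(√65/390) = 486*√65/65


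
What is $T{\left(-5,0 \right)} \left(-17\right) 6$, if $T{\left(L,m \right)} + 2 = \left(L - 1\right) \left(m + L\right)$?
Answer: $-2856$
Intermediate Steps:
$T{\left(L,m \right)} = -2 + \left(-1 + L\right) \left(L + m\right)$ ($T{\left(L,m \right)} = -2 + \left(L - 1\right) \left(m + L\right) = -2 + \left(-1 + L\right) \left(L + m\right)$)
$T{\left(-5,0 \right)} \left(-17\right) 6 = \left(-2 + \left(-5\right)^{2} - -5 - 0 - 0\right) \left(-17\right) 6 = \left(-2 + 25 + 5 + 0 + 0\right) \left(-17\right) 6 = 28 \left(-17\right) 6 = \left(-476\right) 6 = -2856$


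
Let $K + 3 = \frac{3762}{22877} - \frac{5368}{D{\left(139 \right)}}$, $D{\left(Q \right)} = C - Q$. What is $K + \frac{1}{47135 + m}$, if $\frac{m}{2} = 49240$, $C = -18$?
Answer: $\frac{16399063398034}{523003793735} \approx 31.356$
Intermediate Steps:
$m = 98480$ ($m = 2 \cdot 49240 = 98480$)
$D{\left(Q \right)} = -18 - Q$
$K = \frac{112619303}{3591689}$ ($K = -3 - \left(- \frac{3762}{22877} + \frac{5368}{-18 - 139}\right) = -3 - \left(- \frac{3762}{22877} + \frac{5368}{-157}\right) = -3 + \left(\frac{3762}{22877} - - \frac{5368}{157}\right) = -3 + \left(\frac{3762}{22877} + \frac{5368}{157}\right) = -3 + \frac{123394370}{3591689} = \frac{112619303}{3591689} \approx 31.356$)
$K + \frac{1}{47135 + m} = \frac{112619303}{3591689} + \frac{1}{47135 + 98480} = \frac{112619303}{3591689} + \frac{1}{145615} = \frac{16399063398034}{523003793735}$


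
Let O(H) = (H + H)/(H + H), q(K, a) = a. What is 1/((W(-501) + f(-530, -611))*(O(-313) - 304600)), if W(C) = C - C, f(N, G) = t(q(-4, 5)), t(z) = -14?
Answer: 1/4264386 ≈ 2.3450e-7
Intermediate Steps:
f(N, G) = -14
W(C) = 0
O(H) = 1 (O(H) = (2*H)/((2*H)) = (2*H)*(1/(2*H)) = 1)
1/((W(-501) + f(-530, -611))*(O(-313) - 304600)) = 1/((0 - 14)*(1 - 304600)) = 1/(-14*(-304599)) = 1/4264386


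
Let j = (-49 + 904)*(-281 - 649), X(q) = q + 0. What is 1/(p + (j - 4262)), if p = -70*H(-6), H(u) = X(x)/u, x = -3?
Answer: -1/799447 ≈ -1.2509e-6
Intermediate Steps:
X(q) = q
j = -795150 (j = 855*(-930) = -795150)
H(u) = -3/u
p = -35 (p = -(-210)/(-6) = -(-210)*(-1)/6 = -70*½ = -35)
1/(p + (j - 4262)) = 1/(-35 + (-795150 - 4262)) = 1/(-35 - 799412) = 1/(-799447) = -1/799447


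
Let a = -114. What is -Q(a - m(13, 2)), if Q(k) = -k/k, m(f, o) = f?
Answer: 1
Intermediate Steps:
Q(k) = -1 (Q(k) = -1*1 = -1)
-Q(a - m(13, 2)) = -1*(-1) = 1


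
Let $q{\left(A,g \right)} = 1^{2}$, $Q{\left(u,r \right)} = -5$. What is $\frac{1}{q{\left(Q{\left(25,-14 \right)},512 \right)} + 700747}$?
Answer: $\frac{1}{700748} \approx 1.427 \cdot 10^{-6}$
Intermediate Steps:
$q{\left(A,g \right)} = 1$
$\frac{1}{q{\left(Q{\left(25,-14 \right)},512 \right)} + 700747} = \frac{1}{1 + 700747} = \frac{1}{700748}$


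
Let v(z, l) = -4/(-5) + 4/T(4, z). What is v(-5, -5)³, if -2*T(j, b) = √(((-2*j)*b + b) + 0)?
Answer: 4288/875 - 5248*√35/6125 ≈ -0.16842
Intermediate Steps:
T(j, b) = -√(b - 2*b*j)/2 (T(j, b) = -√(((-2*j)*b + b) + 0)/2 = -√((-2*b*j + b) + 0)/2 = -√((b - 2*b*j) + 0)/2 = -√(b - 2*b*j)/2)
v(z, l) = ⅘ - 8*√7/(7*√(-z)) (v(z, l) = -4/(-5) + 4/((-√(-z)*√(-1 + 2*4)/2)) = -4*(-⅕) + 4/((-√(-z)*√(-1 + 8)/2)) = ⅘ + 4/((-√7*√(-z)/2)) = ⅘ + 4*(-2*√7/(7*√(-z))) = ⅘ - 8*√7/(7*√(-z)))
v(-5, -5)³ = (⅘ - 8*√7/(7*√(-1*(-5))))³ = (⅘ - 8*√7/(7*√5))³ = (⅘ - 8*√7*√5/5/7)³ = (⅘ - 8*√35/35)³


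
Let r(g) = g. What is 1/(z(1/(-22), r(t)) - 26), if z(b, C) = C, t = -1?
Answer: -1/27 ≈ -0.037037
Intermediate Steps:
1/(z(1/(-22), r(t)) - 26) = 1/(-1 - 26) = 1/(-27) = -1/27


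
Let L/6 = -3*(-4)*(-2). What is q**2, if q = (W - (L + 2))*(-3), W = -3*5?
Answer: 145161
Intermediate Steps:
W = -15
L = -144 (L = 6*(-3*(-4)*(-2)) = 6*(12*(-2)) = 6*(-24) = -144)
q = -381 (q = (-15 - (-144 + 2))*(-3) = (-15 - 1*(-142))*(-3) = (-15 + 142)*(-3) = 127*(-3) = -381)
q**2 = (-381)**2 = 145161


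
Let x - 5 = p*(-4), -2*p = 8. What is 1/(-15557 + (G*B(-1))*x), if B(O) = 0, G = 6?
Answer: -1/15557 ≈ -6.4280e-5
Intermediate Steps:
p = -4 (p = -½*8 = -4)
x = 21 (x = 5 - 4*(-4) = 5 + 16 = 21)
1/(-15557 + (G*B(-1))*x) = 1/(-15557 + (6*0)*21) = 1/(-15557 + 0*21) = 1/(-15557 + 0) = 1/(-15557) = -1/15557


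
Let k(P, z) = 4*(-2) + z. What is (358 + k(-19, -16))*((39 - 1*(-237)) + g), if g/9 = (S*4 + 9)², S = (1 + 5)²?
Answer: 70459638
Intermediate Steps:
S = 36 (S = 6² = 36)
k(P, z) = -8 + z
g = 210681 (g = 9*(36*4 + 9)² = 9*(144 + 9)² = 9*153² = 9*23409 = 210681)
(358 + k(-19, -16))*((39 - 1*(-237)) + g) = (358 + (-8 - 16))*((39 - 1*(-237)) + 210681) = (358 - 24)*((39 + 237) + 210681) = 334*(276 + 210681) = 334*210957 = 70459638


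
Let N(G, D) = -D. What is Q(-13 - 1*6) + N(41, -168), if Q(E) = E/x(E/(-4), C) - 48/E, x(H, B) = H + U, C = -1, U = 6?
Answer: 137876/817 ≈ 168.76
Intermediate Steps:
x(H, B) = 6 + H (x(H, B) = H + 6 = 6 + H)
Q(E) = -48/E + E/(6 - E/4) (Q(E) = E/(6 + E/(-4)) - 48/E = E/(6 + E*(-1/4)) - 48/E = E/(6 - E/4) - 48/E = -48/E + E/(6 - E/4))
Q(-13 - 1*6) + N(41, -168) = 4*(288 - (-13 - 1*6)**2 - 12*(-13 - 1*6))/((-13 - 1*6)*(-24 + (-13 - 1*6))) - 1*(-168) = 4*(288 - (-13 - 6)**2 - 12*(-13 - 6))/((-13 - 6)*(-24 + (-13 - 6))) + 168 = 4*(288 - 1*(-19)**2 - 12*(-19))/(-19*(-24 - 19)) + 168 = 4*(-1/19)*(288 - 1*361 + 228)/(-43) + 168 = 4*(-1/19)*(-1/43)*(288 - 361 + 228) + 168 = 4*(-1/19)*(-1/43)*155 + 168 = 620/817 + 168 = 137876/817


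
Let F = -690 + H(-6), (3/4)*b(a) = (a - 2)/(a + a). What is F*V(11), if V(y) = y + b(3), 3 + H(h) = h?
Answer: -23533/3 ≈ -7844.3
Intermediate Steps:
b(a) = 2*(-2 + a)/(3*a) (b(a) = 4*((a - 2)/(a + a))/3 = 4*((-2 + a)/((2*a)))/3 = 4*((-2 + a)*(1/(2*a)))/3 = 4*((-2 + a)/(2*a))/3 = 2*(-2 + a)/(3*a))
H(h) = -3 + h
V(y) = 2/9 + y (V(y) = y + (⅔)*(-2 + 3)/3 = y + (⅔)*(⅓)*1 = y + 2/9 = 2/9 + y)
F = -699 (F = -690 + (-3 - 6) = -690 - 9 = -699)
F*V(11) = -699*(2/9 + 11) = -699*101/9 = -23533/3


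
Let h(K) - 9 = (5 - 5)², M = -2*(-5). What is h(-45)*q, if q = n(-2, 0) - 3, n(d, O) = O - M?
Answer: -117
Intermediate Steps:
M = 10
h(K) = 9 (h(K) = 9 + (5 - 5)² = 9 + 0² = 9 + 0 = 9)
n(d, O) = -10 + O (n(d, O) = O - 1*10 = O - 10 = -10 + O)
q = -13 (q = (-10 + 0) - 3 = -10 - 3 = -13)
h(-45)*q = 9*(-13) = -117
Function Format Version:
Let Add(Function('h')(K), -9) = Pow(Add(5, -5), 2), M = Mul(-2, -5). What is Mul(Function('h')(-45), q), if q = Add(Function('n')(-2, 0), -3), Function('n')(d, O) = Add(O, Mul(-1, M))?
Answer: -117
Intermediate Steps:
M = 10
Function('h')(K) = 9 (Function('h')(K) = Add(9, Pow(Add(5, -5), 2)) = Add(9, Pow(0, 2)) = Add(9, 0) = 9)
Function('n')(d, O) = Add(-10, O) (Function('n')(d, O) = Add(O, Mul(-1, 10)) = Add(O, -10) = Add(-10, O))
q = -13 (q = Add(Add(-10, 0), -3) = Add(-10, -3) = -13)
Mul(Function('h')(-45), q) = Mul(9, -13) = -117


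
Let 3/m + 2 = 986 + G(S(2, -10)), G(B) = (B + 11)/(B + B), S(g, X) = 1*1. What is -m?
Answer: -1/330 ≈ -0.0030303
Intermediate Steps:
S(g, X) = 1
G(B) = (11 + B)/(2*B) (G(B) = (11 + B)/((2*B)) = (11 + B)*(1/(2*B)) = (11 + B)/(2*B))
m = 1/330 (m = 3/(-2 + (986 + (1/2)*(11 + 1)/1)) = 3/(-2 + (986 + (1/2)*1*12)) = 3/(-2 + (986 + 6)) = 3/(-2 + 992) = 3/990 = 3*(1/990) = 1/330 ≈ 0.0030303)
-m = -1*1/330 = -1/330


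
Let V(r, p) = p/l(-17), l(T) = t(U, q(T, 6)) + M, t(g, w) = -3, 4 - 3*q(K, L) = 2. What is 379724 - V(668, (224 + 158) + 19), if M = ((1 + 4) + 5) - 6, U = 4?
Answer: 379323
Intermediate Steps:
q(K, L) = ⅔ (q(K, L) = 4/3 - ⅓*2 = 4/3 - ⅔ = ⅔)
M = 4 (M = (5 + 5) - 6 = 10 - 6 = 4)
l(T) = 1 (l(T) = -3 + 4 = 1)
V(r, p) = p (V(r, p) = p/1 = p*1 = p)
379724 - V(668, (224 + 158) + 19) = 379724 - ((224 + 158) + 19) = 379724 - (382 + 19) = 379724 - 1*401 = 379724 - 401 = 379323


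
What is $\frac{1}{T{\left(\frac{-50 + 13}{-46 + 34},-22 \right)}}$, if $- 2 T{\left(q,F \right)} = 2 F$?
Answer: $\frac{1}{22} \approx 0.045455$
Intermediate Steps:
$T{\left(q,F \right)} = - F$ ($T{\left(q,F \right)} = - \frac{2 F}{2} = - F$)
$\frac{1}{T{\left(\frac{-50 + 13}{-46 + 34},-22 \right)}} = \frac{1}{\left(-1\right) \left(-22\right)} = \frac{1}{22}$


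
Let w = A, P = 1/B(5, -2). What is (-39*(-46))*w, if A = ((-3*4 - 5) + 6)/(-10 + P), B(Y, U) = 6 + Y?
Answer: 217074/109 ≈ 1991.5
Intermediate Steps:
P = 1/11 (P = 1/(6 + 5) = 1/11 ≈ 0.090909)
A = 121/109 (A = ((-3*4 - 5) + 6)/(-10 + 1/11) = ((-12 - 5) + 6)/(-109/11) = (-17 + 6)*(-11/109) = -11*(-11/109) = 121/109 ≈ 1.1101)
w = 121/109 ≈ 1.1101
(-39*(-46))*w = -39*(-46)*(121/109) = 1794*(121/109) = 217074/109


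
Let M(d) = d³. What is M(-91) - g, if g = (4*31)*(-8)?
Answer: -752579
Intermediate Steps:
g = -992 (g = 124*(-8) = -992)
M(-91) - g = (-91)³ - 1*(-992) = -753571 + 992 = -752579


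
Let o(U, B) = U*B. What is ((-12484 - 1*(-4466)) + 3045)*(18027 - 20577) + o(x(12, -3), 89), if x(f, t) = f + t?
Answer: 12681951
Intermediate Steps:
o(U, B) = B*U
((-12484 - 1*(-4466)) + 3045)*(18027 - 20577) + o(x(12, -3), 89) = ((-12484 - 1*(-4466)) + 3045)*(18027 - 20577) + 89*(12 - 3) = ((-12484 + 4466) + 3045)*(-2550) + 89*9 = (-8018 + 3045)*(-2550) + 801 = -4973*(-2550) + 801 = 12681150 + 801 = 12681951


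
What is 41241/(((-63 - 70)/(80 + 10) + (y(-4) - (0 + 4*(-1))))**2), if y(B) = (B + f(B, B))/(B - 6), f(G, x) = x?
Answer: 334052100/89401 ≈ 3736.6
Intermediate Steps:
y(B) = 2*B/(-6 + B) (y(B) = (B + B)/(B - 6) = (2*B)/(-6 + B) = 2*B/(-6 + B))
41241/(((-63 - 70)/(80 + 10) + (y(-4) - (0 + 4*(-1))))**2) = 41241/(((-63 - 70)/(80 + 10) + (2*(-4)/(-6 - 4) - (0 + 4*(-1))))**2) = 41241/((-133/90 + (2*(-4)/(-10) - (0 - 4)))**2) = 41241/((-133*1/90 + (2*(-4)*(-1/10) - 1*(-4)))**2) = 41241/((-133/90 + (4/5 + 4))**2) = 41241/((-133/90 + 24/5)**2) = 41241/((299/90)**2) = 41241/(89401/8100) = 41241*(8100/89401) = 334052100/89401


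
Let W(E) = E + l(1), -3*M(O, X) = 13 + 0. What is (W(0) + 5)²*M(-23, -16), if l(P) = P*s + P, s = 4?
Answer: -1300/3 ≈ -433.33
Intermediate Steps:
M(O, X) = -13/3 (M(O, X) = -(13 + 0)/3 = -⅓*13 = -13/3)
l(P) = 5*P (l(P) = P*4 + P = 4*P + P = 5*P)
W(E) = 5 + E (W(E) = E + 5*1 = E + 5 = 5 + E)
(W(0) + 5)²*M(-23, -16) = ((5 + 0) + 5)²*(-13/3) = (5 + 5)²*(-13/3) = 10²*(-13/3) = 100*(-13/3) = -1300/3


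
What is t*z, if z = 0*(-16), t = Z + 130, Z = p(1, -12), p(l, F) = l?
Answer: 0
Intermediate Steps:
Z = 1
t = 131 (t = 1 + 130 = 131)
z = 0
t*z = 131*0 = 0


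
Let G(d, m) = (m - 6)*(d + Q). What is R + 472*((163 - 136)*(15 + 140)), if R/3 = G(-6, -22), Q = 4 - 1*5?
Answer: 1975908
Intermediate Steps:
Q = -1 (Q = 4 - 5 = -1)
G(d, m) = (-1 + d)*(-6 + m) (G(d, m) = (m - 6)*(d - 1) = (-6 + m)*(-1 + d) = (-1 + d)*(-6 + m))
R = 588 (R = 3*(6 - 1*(-22) - 6*(-6) - 6*(-22)) = 3*(6 + 22 + 36 + 132) = 3*196 = 588)
R + 472*((163 - 136)*(15 + 140)) = 588 + 472*((163 - 136)*(15 + 140)) = 588 + 472*(27*155) = 588 + 472*4185 = 588 + 1975320 = 1975908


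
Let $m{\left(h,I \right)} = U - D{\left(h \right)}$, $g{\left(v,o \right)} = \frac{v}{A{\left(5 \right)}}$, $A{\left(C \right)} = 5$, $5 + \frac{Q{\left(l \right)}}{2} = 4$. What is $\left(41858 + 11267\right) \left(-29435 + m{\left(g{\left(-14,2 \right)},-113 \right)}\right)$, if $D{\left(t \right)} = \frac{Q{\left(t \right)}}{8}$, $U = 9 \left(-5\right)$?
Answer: $- \frac{6264446875}{4} \approx -1.5661 \cdot 10^{9}$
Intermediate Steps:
$Q{\left(l \right)} = -2$ ($Q{\left(l \right)} = -10 + 2 \cdot 4 = -10 + 8 = -2$)
$g{\left(v,o \right)} = \frac{v}{5}$
$U = -45$
$D{\left(t \right)} = - \frac{1}{4}$ ($D{\left(t \right)} = - \frac{2}{8} = \left(-2\right) \frac{1}{8} = - \frac{1}{4}$)
$m{\left(h,I \right)} = - \frac{179}{4}$ ($m{\left(h,I \right)} = -45 - - \frac{1}{4} = -45 + \frac{1}{4} = - \frac{179}{4}$)
$\left(41858 + 11267\right) \left(-29435 + m{\left(g{\left(-14,2 \right)},-113 \right)}\right) = \left(41858 + 11267\right) \left(-29435 - \frac{179}{4}\right) = 53125 \left(- \frac{117919}{4}\right) = - \frac{6264446875}{4}$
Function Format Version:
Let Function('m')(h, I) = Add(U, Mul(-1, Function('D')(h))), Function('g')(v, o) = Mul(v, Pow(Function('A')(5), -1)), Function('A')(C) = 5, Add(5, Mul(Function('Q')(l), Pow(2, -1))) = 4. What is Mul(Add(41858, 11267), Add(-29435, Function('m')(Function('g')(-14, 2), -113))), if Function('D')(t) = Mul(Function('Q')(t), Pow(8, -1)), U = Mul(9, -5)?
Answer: Rational(-6264446875, 4) ≈ -1.5661e+9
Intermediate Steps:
Function('Q')(l) = -2 (Function('Q')(l) = Add(-10, Mul(2, 4)) = Add(-10, 8) = -2)
Function('g')(v, o) = Mul(Rational(1, 5), v) (Function('g')(v, o) = Mul(v, Pow(5, -1)) = Mul(v, Rational(1, 5)) = Mul(Rational(1, 5), v))
U = -45
Function('D')(t) = Rational(-1, 4) (Function('D')(t) = Mul(-2, Pow(8, -1)) = Mul(-2, Rational(1, 8)) = Rational(-1, 4))
Function('m')(h, I) = Rational(-179, 4) (Function('m')(h, I) = Add(-45, Mul(-1, Rational(-1, 4))) = Add(-45, Rational(1, 4)) = Rational(-179, 4))
Mul(Add(41858, 11267), Add(-29435, Function('m')(Function('g')(-14, 2), -113))) = Mul(Add(41858, 11267), Add(-29435, Rational(-179, 4))) = Mul(53125, Rational(-117919, 4)) = Rational(-6264446875, 4)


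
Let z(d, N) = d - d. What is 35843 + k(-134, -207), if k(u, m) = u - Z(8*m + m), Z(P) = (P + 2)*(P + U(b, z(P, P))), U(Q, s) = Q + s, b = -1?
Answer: -3433195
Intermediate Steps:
z(d, N) = 0
Z(P) = (-1 + P)*(2 + P) (Z(P) = (P + 2)*(P + (-1 + 0)) = (2 + P)*(P - 1) = (2 + P)*(-1 + P) = (-1 + P)*(2 + P))
k(u, m) = 2 + u - 81*m² - 9*m (k(u, m) = u - (-2 + (8*m + m) + (8*m + m)²) = u - (-2 + 9*m + (9*m)²) = u - (-2 + 9*m + 81*m²) = u + (2 - 81*m² - 9*m) = 2 + u - 81*m² - 9*m)
35843 + k(-134, -207) = 35843 + (2 - 134 - 81*(-207)² - 9*(-207)) = 35843 + (2 - 134 - 81*42849 + 1863) = 35843 + (2 - 134 - 3470769 + 1863) = 35843 - 3469038 = -3433195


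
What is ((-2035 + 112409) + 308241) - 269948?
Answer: 148667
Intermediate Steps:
((-2035 + 112409) + 308241) - 269948 = (110374 + 308241) - 269948 = 418615 - 269948 = 148667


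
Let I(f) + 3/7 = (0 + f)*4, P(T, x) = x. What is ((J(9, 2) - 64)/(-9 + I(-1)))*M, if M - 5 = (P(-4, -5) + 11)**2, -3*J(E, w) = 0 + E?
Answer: 19229/94 ≈ 204.56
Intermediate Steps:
J(E, w) = -E/3 (J(E, w) = -(0 + E)/3 = -E/3)
I(f) = -3/7 + 4*f (I(f) = -3/7 + (0 + f)*4 = -3/7 + f*4 = -3/7 + 4*f)
M = 41 (M = 5 + (-5 + 11)**2 = 5 + 6**2 = 5 + 36 = 41)
((J(9, 2) - 64)/(-9 + I(-1)))*M = ((-1/3*9 - 64)/(-9 + (-3/7 + 4*(-1))))*41 = ((-3 - 64)/(-9 + (-3/7 - 4)))*41 = -67/(-9 - 31/7)*41 = -67/(-94/7)*41 = -67*(-7/94)*41 = (469/94)*41 = 19229/94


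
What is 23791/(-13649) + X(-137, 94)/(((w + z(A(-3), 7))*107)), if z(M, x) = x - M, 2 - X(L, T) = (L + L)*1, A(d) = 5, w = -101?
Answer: -85261729/48194619 ≈ -1.7691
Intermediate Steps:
X(L, T) = 2 - 2*L (X(L, T) = 2 - (L + L) = 2 - 2*L)
23791/(-13649) + X(-137, 94)/(((w + z(A(-3), 7))*107)) = 23791/(-13649) + (2 - 2*(-137))/(((-101 + (7 - 1*5))*107)) = 23791*(-1/13649) + (2 + 274)/(((-101 + (7 - 5))*107)) = -23791/13649 + 276/(((-101 + 2)*107)) = -23791/13649 + 276/((-99*107)) = -23791/13649 + 276/(-10593) = -23791/13649 + 276*(-1/10593) = -23791/13649 - 92/3531 = -85261729/48194619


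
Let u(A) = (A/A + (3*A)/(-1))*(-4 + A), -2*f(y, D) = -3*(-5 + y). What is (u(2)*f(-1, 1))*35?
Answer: -3150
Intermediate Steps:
f(y, D) = -15/2 + 3*y/2 (f(y, D) = -(-3)*(-5 + y)/2 = -(15 - 3*y)/2 = -15/2 + 3*y/2)
u(A) = (1 - 3*A)*(-4 + A) (u(A) = (1 + (3*A)*(-1))*(-4 + A) = (1 - 3*A)*(-4 + A))
(u(2)*f(-1, 1))*35 = ((-4 - 3*2² + 13*2)*(-15/2 + (3/2)*(-1)))*35 = ((-4 - 3*4 + 26)*(-15/2 - 3/2))*35 = ((-4 - 12 + 26)*(-9))*35 = (10*(-9))*35 = -90*35 = -3150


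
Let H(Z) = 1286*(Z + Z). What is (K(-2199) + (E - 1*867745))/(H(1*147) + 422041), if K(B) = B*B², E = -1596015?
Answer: -10635950359/800125 ≈ -13293.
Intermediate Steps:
K(B) = B³
H(Z) = 2572*Z (H(Z) = 1286*(2*Z) = 2572*Z)
(K(-2199) + (E - 1*867745))/(H(1*147) + 422041) = ((-2199)³ + (-1596015 - 1*867745))/(2572*(1*147) + 422041) = (-10633486599 + (-1596015 - 867745))/(2572*147 + 422041) = (-10633486599 - 2463760)/(378084 + 422041) = -10635950359/800125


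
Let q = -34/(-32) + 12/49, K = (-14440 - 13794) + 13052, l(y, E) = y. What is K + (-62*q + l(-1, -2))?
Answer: -5983511/392 ≈ -15264.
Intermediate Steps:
K = -15182 (K = -28234 + 13052 = -15182)
q = 1025/784 (q = -34*(-1/32) + 12*(1/49) = 17/16 + 12/49 = 1025/784 ≈ 1.3074)
K + (-62*q + l(-1, -2)) = -15182 + (-62*1025/784 - 1) = -15182 + (-31775/392 - 1) = -15182 - 32167/392 = -5983511/392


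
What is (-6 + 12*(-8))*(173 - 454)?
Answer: 28662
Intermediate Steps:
(-6 + 12*(-8))*(173 - 454) = (-6 - 96)*(-281) = -102*(-281) = 28662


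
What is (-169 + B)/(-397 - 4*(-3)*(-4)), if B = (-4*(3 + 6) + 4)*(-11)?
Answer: -183/445 ≈ -0.41124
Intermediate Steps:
B = 352 (B = (-4*9 + 4)*(-11) = (-36 + 4)*(-11) = -32*(-11) = 352)
(-169 + B)/(-397 - 4*(-3)*(-4)) = (-169 + 352)/(-397 - 4*(-3)*(-4)) = 183/(-397 + 12*(-4)) = 183/(-397 - 48) = 183/(-445) = 183*(-1/445) = -183/445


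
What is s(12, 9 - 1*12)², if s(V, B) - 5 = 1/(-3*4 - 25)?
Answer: 33856/1369 ≈ 24.730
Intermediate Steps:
s(V, B) = 184/37 (s(V, B) = 5 + 1/(-3*4 - 25) = 5 + 1/(-12 - 25) = 5 + 1/(-37) = 5 - 1/37 = 184/37)
s(12, 9 - 1*12)² = (184/37)² = 33856/1369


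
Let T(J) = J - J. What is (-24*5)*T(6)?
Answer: 0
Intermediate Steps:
T(J) = 0
(-24*5)*T(6) = -24*5*0 = -120*0 = 0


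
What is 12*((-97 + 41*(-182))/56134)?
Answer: -45354/28067 ≈ -1.6159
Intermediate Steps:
12*((-97 + 41*(-182))/56134) = 12*((-97 - 7462)*(1/56134)) = 12*(-7559*1/56134) = 12*(-7559/56134) = -45354/28067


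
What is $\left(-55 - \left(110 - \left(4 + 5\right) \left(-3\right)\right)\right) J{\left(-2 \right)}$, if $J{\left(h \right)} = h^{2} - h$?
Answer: $-1152$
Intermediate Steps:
$\left(-55 - \left(110 - \left(4 + 5\right) \left(-3\right)\right)\right) J{\left(-2 \right)} = \left(-55 - \left(110 - \left(4 + 5\right) \left(-3\right)\right)\right) \left(- 2 \left(-1 - 2\right)\right) = \left(-55 + \left(9 \left(-3\right) - 110\right)\right) \left(\left(-2\right) \left(-3\right)\right) = \left(-55 - 137\right) 6 = \left(-192\right) 6 = -1152$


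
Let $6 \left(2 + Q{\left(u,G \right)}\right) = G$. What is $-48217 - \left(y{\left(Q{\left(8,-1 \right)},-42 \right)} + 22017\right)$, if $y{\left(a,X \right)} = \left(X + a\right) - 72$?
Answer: $- \frac{420707}{6} \approx -70118.0$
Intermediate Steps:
$Q{\left(u,G \right)} = -2 + \frac{G}{6}$
$y{\left(a,X \right)} = -72 + X + a$
$-48217 - \left(y{\left(Q{\left(8,-1 \right)},-42 \right)} + 22017\right) = -48217 - \left(\left(-72 - 42 + \left(-2 + \frac{1}{6} \left(-1\right)\right)\right) + 22017\right) = -48217 - \left(\left(-72 - 42 - \frac{13}{6}\right) + 22017\right) = -48217 - \left(- \frac{697}{6} + 22017\right) = -48217 - \frac{131405}{6} = - \frac{420707}{6}$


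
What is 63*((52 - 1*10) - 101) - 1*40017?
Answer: -43734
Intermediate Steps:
63*((52 - 1*10) - 101) - 1*40017 = 63*((52 - 10) - 101) - 40017 = 63*(42 - 101) - 40017 = 63*(-59) - 40017 = -3717 - 40017 = -43734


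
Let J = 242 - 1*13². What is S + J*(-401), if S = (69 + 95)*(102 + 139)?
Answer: 10251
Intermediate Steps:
J = 73 (J = 242 - 1*169 = 242 - 169 = 73)
S = 39524 (S = 164*241 = 39524)
S + J*(-401) = 39524 + 73*(-401) = 39524 - 29273 = 10251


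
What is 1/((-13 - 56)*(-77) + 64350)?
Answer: 1/69663 ≈ 1.4355e-5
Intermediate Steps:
1/((-13 - 56)*(-77) + 64350) = 1/(-69*(-77) + 64350) = 1/(5313 + 64350) = 1/69663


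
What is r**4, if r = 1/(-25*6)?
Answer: 1/506250000 ≈ 1.9753e-9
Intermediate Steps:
r = -1/150 (r = -1/25*1/6 = -1/150 ≈ -0.0066667)
r**4 = (-1/150)**4 = 1/506250000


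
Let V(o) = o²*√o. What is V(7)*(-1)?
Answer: -49*√7 ≈ -129.64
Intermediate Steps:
V(o) = o^(5/2)
V(7)*(-1) = 7^(5/2)*(-1) = (49*√7)*(-1) = -49*√7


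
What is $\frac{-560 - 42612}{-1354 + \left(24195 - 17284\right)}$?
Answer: $- \frac{43172}{5557} \approx -7.7689$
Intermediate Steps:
$\frac{-560 - 42612}{-1354 + \left(24195 - 17284\right)} = - \frac{43172}{-1354 + \left(24195 - 17284\right)} = - \frac{43172}{-1354 + 6911} = - \frac{43172}{5557}$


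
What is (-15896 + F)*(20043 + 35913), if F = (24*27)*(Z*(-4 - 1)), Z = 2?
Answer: -1252071456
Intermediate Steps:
F = -6480 (F = (24*27)*(2*(-4 - 1)) = 648*(2*(-5)) = 648*(-10) = -6480)
(-15896 + F)*(20043 + 35913) = (-15896 - 6480)*(20043 + 35913) = -22376*55956 = -1252071456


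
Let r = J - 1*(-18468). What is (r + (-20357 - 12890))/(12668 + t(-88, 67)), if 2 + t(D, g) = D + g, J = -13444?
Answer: -28223/12645 ≈ -2.2319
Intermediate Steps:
r = 5024 (r = -13444 - 1*(-18468) = -13444 + 18468 = 5024)
t(D, g) = -2 + D + g (t(D, g) = -2 + (D + g) = -2 + D + g)
(r + (-20357 - 12890))/(12668 + t(-88, 67)) = (5024 + (-20357 - 12890))/(12668 + (-2 - 88 + 67)) = (5024 - 33247)/(12668 - 23) = -28223/12645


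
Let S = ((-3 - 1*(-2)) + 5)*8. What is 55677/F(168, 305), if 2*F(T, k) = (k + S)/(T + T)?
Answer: 37414944/337 ≈ 1.1102e+5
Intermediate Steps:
S = 32 (S = ((-3 + 2) + 5)*8 = (-1 + 5)*8 = 4*8 = 32)
F(T, k) = (32 + k)/(4*T) (F(T, k) = ((k + 32)/(T + T))/2 = ((32 + k)/((2*T)))/2 = ((32 + k)*(1/(2*T)))/2 = ((32 + k)/(2*T))/2 = (32 + k)/(4*T))
55677/F(168, 305) = 55677/(((1/4)*(32 + 305)/168)) = 55677/(((1/4)*(1/168)*337)) = 55677/(337/672) = 55677*(672/337) = 37414944/337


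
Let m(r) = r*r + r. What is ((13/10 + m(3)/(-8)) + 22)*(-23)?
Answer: -2507/5 ≈ -501.40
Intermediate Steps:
m(r) = r + r² (m(r) = r² + r = r + r²)
((13/10 + m(3)/(-8)) + 22)*(-23) = ((13/10 + (3*(1 + 3))/(-8)) + 22)*(-23) = ((13*(⅒) + (3*4)*(-⅛)) + 22)*(-23) = ((13/10 + 12*(-⅛)) + 22)*(-23) = ((13/10 - 3/2) + 22)*(-23) = (-⅕ + 22)*(-23) = (109/5)*(-23) = -2507/5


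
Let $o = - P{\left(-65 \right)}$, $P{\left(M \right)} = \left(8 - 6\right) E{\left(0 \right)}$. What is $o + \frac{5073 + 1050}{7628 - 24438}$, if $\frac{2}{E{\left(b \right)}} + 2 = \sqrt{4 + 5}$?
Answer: $- \frac{73363}{16810} \approx -4.3643$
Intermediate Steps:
$E{\left(b \right)} = 2$ ($E{\left(b \right)} = \frac{2}{-2 + \sqrt{4 + 5}} = \frac{2}{-2 + \sqrt{9}} = \frac{2}{-2 + 3} = \frac{2}{1} = 2 \cdot 1 = 2$)
$P{\left(M \right)} = 4$ ($P{\left(M \right)} = \left(8 - 6\right) 2 = 2 \cdot 2 = 4$)
$o = -4$ ($o = \left(-1\right) 4 = -4$)
$o + \frac{5073 + 1050}{7628 - 24438} = -4 + \frac{5073 + 1050}{7628 - 24438} = -4 + \frac{6123}{-16810} = -4 + 6123 \left(- \frac{1}{16810}\right) = -4 - \frac{6123}{16810} = - \frac{73363}{16810}$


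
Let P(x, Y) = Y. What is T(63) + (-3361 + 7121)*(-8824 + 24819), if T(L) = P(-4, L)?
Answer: 60141263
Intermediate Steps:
T(L) = L
T(63) + (-3361 + 7121)*(-8824 + 24819) = 63 + (-3361 + 7121)*(-8824 + 24819) = 63 + 3760*15995 = 63 + 60141200 = 60141263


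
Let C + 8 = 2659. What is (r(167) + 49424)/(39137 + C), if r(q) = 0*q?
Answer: 12356/10447 ≈ 1.1827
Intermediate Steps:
C = 2651 (C = -8 + 2659 = 2651)
r(q) = 0
(r(167) + 49424)/(39137 + C) = (0 + 49424)/(39137 + 2651) = 49424/41788 = 49424*(1/41788) = 12356/10447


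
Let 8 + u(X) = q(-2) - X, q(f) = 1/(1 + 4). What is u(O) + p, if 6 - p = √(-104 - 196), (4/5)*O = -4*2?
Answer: 41/5 - 10*I*√3 ≈ 8.2 - 17.32*I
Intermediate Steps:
q(f) = ⅕ (q(f) = 1/5 = ⅕)
O = -10 (O = 5*(-4*2)/4 = (5/4)*(-8) = -10)
p = 6 - 10*I*√3 (p = 6 - √(-104 - 196) = 6 - √(-300) = 6 - 10*I*√3 ≈ 6.0 - 17.32*I)
u(X) = -39/5 - X (u(X) = -8 + (⅕ - X) = -39/5 - X)
u(O) + p = (-39/5 - 1*(-10)) + (6 - 10*I*√3) = (-39/5 + 10) + (6 - 10*I*√3) = 11/5 + (6 - 10*I*√3) = 41/5 - 10*I*√3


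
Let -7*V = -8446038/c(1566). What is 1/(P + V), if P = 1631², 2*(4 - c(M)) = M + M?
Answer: 5467/14538877168 ≈ 3.7603e-7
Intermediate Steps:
c(M) = 4 - M (c(M) = 4 - (M + M)/2 = 4 - M)
V = -4223019/5467 (V = -(-8446038)/(7*(4 - 1*1566)) = -(-8446038)/(7*(4 - 1566)) = -(-8446038)/(7*(-1562)) = -(-8446038)*(-1)/(7*1562) = -⅐*4223019/781 = -4223019/5467 ≈ -772.46)
P = 2660161
1/(P + V) = 1/(2660161 - 4223019/5467) = 1/(14538877168/5467) = 5467/14538877168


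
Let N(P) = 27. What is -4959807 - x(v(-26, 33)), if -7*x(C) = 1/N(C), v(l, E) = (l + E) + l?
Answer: -937403522/189 ≈ -4.9598e+6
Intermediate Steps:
v(l, E) = E + 2*l (v(l, E) = (E + l) + l = E + 2*l)
x(C) = -1/189 (x(C) = -⅐/27 = -⅐*1/27 = -1/189)
-4959807 - x(v(-26, 33)) = -4959807 - 1*(-1/189) = -4959807 + 1/189 = -937403522/189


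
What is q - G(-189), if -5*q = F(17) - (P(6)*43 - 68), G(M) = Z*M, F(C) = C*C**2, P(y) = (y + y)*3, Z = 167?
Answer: 154382/5 ≈ 30876.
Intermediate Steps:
P(y) = 6*y (P(y) = (2*y)*3 = 6*y)
F(C) = C**3
G(M) = 167*M
q = -3433/5 (q = -(17**3 - ((6*6)*43 - 68))/5 = -(4913 - (36*43 - 68))/5 = -(4913 - (1548 - 68))/5 = -(4913 - 1*1480)/5 = -(4913 - 1480)/5 = -1/5*3433 = -3433/5 ≈ -686.60)
q - G(-189) = -3433/5 - 167*(-189) = -3433/5 - 1*(-31563) = -3433/5 + 31563 = 154382/5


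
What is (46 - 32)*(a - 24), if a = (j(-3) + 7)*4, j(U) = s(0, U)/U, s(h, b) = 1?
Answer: 112/3 ≈ 37.333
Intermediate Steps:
j(U) = 1/U
a = 80/3 (a = (1/(-3) + 7)*4 = (-1/3 + 7)*4 = (20/3)*4 = 80/3 ≈ 26.667)
(46 - 32)*(a - 24) = (46 - 32)*(80/3 - 24) = 14*(8/3) = 112/3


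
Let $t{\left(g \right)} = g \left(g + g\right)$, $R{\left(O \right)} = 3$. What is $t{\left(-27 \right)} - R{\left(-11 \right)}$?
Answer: $1455$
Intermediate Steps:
$t{\left(g \right)} = 2 g^{2}$ ($t{\left(g \right)} = g 2 g = 2 g^{2}$)
$t{\left(-27 \right)} - R{\left(-11 \right)} = 2 \left(-27\right)^{2} - 3 = 2 \cdot 729 - 3 = 1458 - 3 = 1455$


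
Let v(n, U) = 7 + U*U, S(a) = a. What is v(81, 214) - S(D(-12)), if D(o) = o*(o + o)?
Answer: 45515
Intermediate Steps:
D(o) = 2*o**2 (D(o) = o*(2*o) = 2*o**2)
v(n, U) = 7 + U**2
v(81, 214) - S(D(-12)) = (7 + 214**2) - 2*(-12)**2 = (7 + 45796) - 2*144 = 45803 - 1*288 = 45803 - 288 = 45515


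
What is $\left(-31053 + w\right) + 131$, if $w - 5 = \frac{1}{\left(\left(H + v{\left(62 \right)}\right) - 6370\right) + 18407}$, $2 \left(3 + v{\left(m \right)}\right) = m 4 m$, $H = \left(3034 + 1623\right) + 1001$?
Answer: $- \frac{784673459}{25380} \approx -30917.0$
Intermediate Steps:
$H = 5658$ ($H = 4657 + 1001 = 5658$)
$v{\left(m \right)} = -3 + 2 m^{2}$ ($v{\left(m \right)} = -3 + \frac{m 4 m}{2} = -3 + \frac{4 m m}{2} = -3 + \frac{4 m^{2}}{2} = -3 + 2 m^{2}$)
$w = \frac{126901}{25380}$ ($w = 5 + \frac{1}{\left(\left(5658 - \left(3 - 2 \cdot 62^{2}\right)\right) - 6370\right) + 18407} = 5 + \frac{1}{\left(\left(5658 + \left(-3 + 2 \cdot 3844\right)\right) - 6370\right) + 18407} = 5 + \frac{1}{\left(\left(5658 + \left(-3 + 7688\right)\right) - 6370\right) + 18407} = 5 + \frac{1}{\left(\left(5658 + 7685\right) - 6370\right) + 18407} = 5 + \frac{1}{\left(13343 - 6370\right) + 18407} = 5 + \frac{1}{6973 + 18407} = 5 + \frac{1}{25380} = \frac{126901}{25380} \approx 5.0$)
$\left(-31053 + w\right) + 131 = \left(-31053 + \frac{126901}{25380}\right) + 131 = - \frac{787998239}{25380} + 131 = - \frac{784673459}{25380}$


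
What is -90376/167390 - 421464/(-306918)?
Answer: 209857048/251838255 ≈ 0.83330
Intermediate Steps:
-90376/167390 - 421464/(-306918) = -90376*1/167390 - 421464*(-1/306918) = -45188/83695 + 4132/3009 = 209857048/251838255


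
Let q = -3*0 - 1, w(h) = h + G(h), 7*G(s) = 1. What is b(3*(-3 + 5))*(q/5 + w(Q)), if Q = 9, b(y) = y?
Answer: 1878/35 ≈ 53.657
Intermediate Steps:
G(s) = ⅐ (G(s) = (⅐)*1 = ⅐)
w(h) = ⅐ + h (w(h) = h + ⅐ = ⅐ + h)
q = -1 (q = 0 - 1 = -1)
b(3*(-3 + 5))*(q/5 + w(Q)) = (3*(-3 + 5))*(-1/5 + (⅐ + 9)) = (3*2)*(-1*⅕ + 64/7) = 6*(-⅕ + 64/7) = 6*(313/35) = 1878/35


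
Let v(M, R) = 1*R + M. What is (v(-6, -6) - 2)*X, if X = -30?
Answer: 420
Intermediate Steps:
v(M, R) = M + R (v(M, R) = R + M = M + R)
(v(-6, -6) - 2)*X = ((-6 - 6) - 2)*(-30) = (-12 - 2)*(-30) = -14*(-30) = 420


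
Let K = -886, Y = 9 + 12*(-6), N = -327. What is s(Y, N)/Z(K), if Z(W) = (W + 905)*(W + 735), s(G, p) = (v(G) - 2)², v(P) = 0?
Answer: -4/2869 ≈ -0.0013942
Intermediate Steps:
Y = -63 (Y = 9 - 72 = -63)
s(G, p) = 4 (s(G, p) = (0 - 2)² = (-2)² = 4)
Z(W) = (735 + W)*(905 + W) (Z(W) = (905 + W)*(735 + W) = (735 + W)*(905 + W))
s(Y, N)/Z(K) = 4/(665175 + (-886)² + 1640*(-886)) = 4/(665175 + 784996 - 1453040) = 4/(-2869) = 4*(-1/2869) = -4/2869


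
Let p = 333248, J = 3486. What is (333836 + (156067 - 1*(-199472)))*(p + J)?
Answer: 232136001250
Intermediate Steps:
(333836 + (156067 - 1*(-199472)))*(p + J) = (333836 + (156067 - 1*(-199472)))*(333248 + 3486) = (333836 + (156067 + 199472))*336734 = (333836 + 355539)*336734 = 689375*336734 = 232136001250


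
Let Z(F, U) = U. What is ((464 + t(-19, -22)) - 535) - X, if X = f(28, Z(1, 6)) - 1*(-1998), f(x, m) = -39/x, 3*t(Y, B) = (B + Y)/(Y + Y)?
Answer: -3299327/1596 ≈ -2067.2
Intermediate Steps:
t(Y, B) = (B + Y)/(6*Y) (t(Y, B) = ((B + Y)/(Y + Y))/3 = ((B + Y)/((2*Y)))/3 = ((B + Y)*(1/(2*Y)))/3 = ((B + Y)/(2*Y))/3 = (B + Y)/(6*Y))
X = 55905/28 (X = -39/28 - 1*(-1998) = -39*1/28 + 1998 = -39/28 + 1998 = 55905/28 ≈ 1996.6)
((464 + t(-19, -22)) - 535) - X = ((464 + (⅙)*(-22 - 19)/(-19)) - 535) - 1*55905/28 = ((464 + (⅙)*(-1/19)*(-41)) - 535) - 55905/28 = ((464 + 41/114) - 535) - 55905/28 = (52937/114 - 535) - 55905/28 = -8053/114 - 55905/28 = -3299327/1596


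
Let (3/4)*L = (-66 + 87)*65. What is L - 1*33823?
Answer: -32003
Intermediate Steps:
L = 1820 (L = 4*((-66 + 87)*65)/3 = 4*(21*65)/3 = (4/3)*1365 = 1820)
L - 1*33823 = 1820 - 1*33823 = 1820 - 33823 = -32003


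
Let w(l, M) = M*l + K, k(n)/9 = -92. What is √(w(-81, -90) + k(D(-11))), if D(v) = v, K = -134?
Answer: 2*√1582 ≈ 79.549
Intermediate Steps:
k(n) = -828 (k(n) = 9*(-92) = -828)
w(l, M) = -134 + M*l (w(l, M) = M*l - 134 = -134 + M*l)
√(w(-81, -90) + k(D(-11))) = √((-134 - 90*(-81)) - 828) = √((-134 + 7290) - 828) = √(7156 - 828) = √6328 = 2*√1582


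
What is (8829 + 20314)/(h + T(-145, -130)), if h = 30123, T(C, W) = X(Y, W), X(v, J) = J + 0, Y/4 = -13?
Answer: 29143/29993 ≈ 0.97166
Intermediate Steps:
Y = -52 (Y = 4*(-13) = -52)
X(v, J) = J
T(C, W) = W
(8829 + 20314)/(h + T(-145, -130)) = (8829 + 20314)/(30123 - 130) = 29143/29993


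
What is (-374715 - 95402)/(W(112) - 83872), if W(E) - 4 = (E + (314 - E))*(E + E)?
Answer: 470117/13532 ≈ 34.741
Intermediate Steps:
W(E) = 4 + 628*E (W(E) = 4 + (E + (314 - E))*(E + E) = 4 + 314*(2*E) = 4 + 628*E)
(-374715 - 95402)/(W(112) - 83872) = (-374715 - 95402)/((4 + 628*112) - 83872) = -470117/((4 + 70336) - 83872) = -470117/(70340 - 83872) = -470117/(-13532) = -470117*(-1/13532) = 470117/13532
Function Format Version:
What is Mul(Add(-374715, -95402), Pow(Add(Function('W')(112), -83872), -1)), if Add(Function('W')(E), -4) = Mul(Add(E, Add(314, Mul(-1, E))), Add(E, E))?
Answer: Rational(470117, 13532) ≈ 34.741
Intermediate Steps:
Function('W')(E) = Add(4, Mul(628, E)) (Function('W')(E) = Add(4, Mul(Add(E, Add(314, Mul(-1, E))), Add(E, E))) = Add(4, Mul(314, Mul(2, E))) = Add(4, Mul(628, E)))
Mul(Add(-374715, -95402), Pow(Add(Function('W')(112), -83872), -1)) = Mul(Add(-374715, -95402), Pow(Add(Add(4, Mul(628, 112)), -83872), -1)) = Mul(-470117, Pow(Add(Add(4, 70336), -83872), -1)) = Mul(-470117, Pow(Add(70340, -83872), -1)) = Mul(-470117, Pow(-13532, -1)) = Mul(-470117, Rational(-1, 13532)) = Rational(470117, 13532)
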